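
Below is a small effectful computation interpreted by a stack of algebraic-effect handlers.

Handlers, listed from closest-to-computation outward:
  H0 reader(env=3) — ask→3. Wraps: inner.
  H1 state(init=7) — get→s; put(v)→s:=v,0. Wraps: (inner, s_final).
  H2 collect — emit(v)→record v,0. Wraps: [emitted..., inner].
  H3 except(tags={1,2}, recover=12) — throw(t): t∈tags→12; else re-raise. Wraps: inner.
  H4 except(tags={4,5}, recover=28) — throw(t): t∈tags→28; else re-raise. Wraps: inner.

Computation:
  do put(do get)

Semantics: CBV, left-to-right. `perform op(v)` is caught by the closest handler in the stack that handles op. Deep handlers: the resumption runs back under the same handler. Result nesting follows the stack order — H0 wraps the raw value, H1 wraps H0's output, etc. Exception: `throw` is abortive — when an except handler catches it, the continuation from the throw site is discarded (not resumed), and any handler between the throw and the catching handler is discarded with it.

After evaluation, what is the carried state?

Step-by-step:
get @ H1 ⇒ 7
put(7) @ H1 ⇒ s:=7
H0 returns 0
H1 returns (0, 7)
H2 returns [(0, 7)]
H3 returns [(0, 7)]
H4 returns [(0, 7)]
= [(0, 7)]

Answer: 7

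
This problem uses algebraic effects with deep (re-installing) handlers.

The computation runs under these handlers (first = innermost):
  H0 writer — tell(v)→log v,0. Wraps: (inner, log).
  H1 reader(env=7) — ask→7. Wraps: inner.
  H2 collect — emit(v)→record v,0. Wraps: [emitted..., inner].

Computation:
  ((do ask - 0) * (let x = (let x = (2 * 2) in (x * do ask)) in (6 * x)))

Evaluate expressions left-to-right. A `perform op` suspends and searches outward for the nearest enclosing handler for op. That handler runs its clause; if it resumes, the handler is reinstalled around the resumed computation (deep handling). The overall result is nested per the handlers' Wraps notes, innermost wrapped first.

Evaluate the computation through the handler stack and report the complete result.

Step-by-step:
ask @ H1 ⇒ 7
ask @ H1 ⇒ 7
H0 returns (1176, ())
H1 returns (1176, ())
H2 returns [(1176, ())]
= [(1176, ())]

Answer: [(1176, ())]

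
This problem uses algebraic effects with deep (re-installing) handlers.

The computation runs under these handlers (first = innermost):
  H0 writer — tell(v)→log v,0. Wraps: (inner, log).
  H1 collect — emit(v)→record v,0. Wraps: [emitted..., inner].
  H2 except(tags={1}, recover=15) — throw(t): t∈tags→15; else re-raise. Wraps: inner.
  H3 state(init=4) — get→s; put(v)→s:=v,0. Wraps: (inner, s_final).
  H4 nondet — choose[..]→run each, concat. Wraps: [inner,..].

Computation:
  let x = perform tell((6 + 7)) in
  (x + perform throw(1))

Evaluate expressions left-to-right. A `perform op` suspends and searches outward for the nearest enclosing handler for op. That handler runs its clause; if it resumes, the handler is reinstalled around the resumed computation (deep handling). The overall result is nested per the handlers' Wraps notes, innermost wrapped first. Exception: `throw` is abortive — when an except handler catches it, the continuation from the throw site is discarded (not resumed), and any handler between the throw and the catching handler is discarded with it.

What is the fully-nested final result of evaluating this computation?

Answer: [(15, 4)]

Step-by-step:
tell(13) @ H0 ⇒ log+=13
throw(1) @ H2 caught ⇒ 15
H3 returns (15, 4)
H4 returns [(15, 4)]
= [(15, 4)]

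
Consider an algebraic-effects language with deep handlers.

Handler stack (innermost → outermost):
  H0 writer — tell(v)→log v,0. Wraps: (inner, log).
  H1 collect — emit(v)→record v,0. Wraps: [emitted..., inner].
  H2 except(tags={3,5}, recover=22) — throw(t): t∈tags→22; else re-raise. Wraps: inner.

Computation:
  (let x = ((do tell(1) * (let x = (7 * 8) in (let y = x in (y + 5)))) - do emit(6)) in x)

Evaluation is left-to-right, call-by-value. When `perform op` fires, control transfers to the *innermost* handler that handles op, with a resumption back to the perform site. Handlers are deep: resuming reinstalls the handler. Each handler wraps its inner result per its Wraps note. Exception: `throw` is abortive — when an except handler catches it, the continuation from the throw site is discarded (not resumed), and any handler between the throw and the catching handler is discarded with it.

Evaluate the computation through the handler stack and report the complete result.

Evaluation trace:
tell(1) @ H0 ⇒ log+=1
emit(6) @ H1 ⇒ out+=6
H0 returns (0, (1))
H1 returns [6, (0, (1))]
H2 returns [6, (0, (1))]
= [6, (0, (1))]

Answer: [6, (0, (1))]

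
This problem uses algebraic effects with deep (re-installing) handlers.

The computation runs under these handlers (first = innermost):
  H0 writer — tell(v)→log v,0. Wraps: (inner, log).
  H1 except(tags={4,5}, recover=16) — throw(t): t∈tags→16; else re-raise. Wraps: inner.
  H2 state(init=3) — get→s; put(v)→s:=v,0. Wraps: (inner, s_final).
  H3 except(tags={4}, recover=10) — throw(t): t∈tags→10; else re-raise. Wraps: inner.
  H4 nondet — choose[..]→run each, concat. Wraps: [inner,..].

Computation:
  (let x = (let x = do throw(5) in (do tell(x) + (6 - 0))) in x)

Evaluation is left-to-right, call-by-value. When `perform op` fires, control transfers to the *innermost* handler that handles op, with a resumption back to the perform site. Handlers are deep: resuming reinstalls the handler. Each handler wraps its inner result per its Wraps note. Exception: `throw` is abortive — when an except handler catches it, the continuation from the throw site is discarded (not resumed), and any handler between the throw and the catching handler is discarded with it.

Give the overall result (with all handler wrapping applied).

Answer: [(16, 3)]

Step-by-step:
throw(5) @ H1 caught ⇒ 16
H2 returns (16, 3)
H3 returns (16, 3)
H4 returns [(16, 3)]
= [(16, 3)]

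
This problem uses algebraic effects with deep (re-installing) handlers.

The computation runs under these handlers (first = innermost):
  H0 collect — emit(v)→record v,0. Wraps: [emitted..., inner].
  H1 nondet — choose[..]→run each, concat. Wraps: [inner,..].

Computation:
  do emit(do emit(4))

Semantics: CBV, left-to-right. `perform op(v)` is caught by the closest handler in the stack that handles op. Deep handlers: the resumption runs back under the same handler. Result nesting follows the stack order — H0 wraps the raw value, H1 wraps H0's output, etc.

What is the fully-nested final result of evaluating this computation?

Answer: [[4, 0, 0]]

Evaluation trace:
emit(4) @ H0 ⇒ out+=4
emit(0) @ H0 ⇒ out+=0
H0 returns [4, 0, 0]
H1 returns [[4, 0, 0]]
= [[4, 0, 0]]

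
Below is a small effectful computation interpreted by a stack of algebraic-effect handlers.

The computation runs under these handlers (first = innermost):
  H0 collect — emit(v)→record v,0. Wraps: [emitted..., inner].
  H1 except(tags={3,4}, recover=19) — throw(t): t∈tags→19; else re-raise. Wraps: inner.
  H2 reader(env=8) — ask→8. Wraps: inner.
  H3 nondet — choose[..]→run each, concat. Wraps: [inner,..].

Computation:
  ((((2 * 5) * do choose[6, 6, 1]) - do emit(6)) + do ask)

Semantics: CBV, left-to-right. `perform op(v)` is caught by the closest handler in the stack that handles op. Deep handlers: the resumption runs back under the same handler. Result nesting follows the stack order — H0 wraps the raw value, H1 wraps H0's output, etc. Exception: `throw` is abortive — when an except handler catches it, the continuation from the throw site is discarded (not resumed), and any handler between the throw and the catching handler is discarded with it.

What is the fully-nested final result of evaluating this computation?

Answer: [[6, 68], [6, 68], [6, 18]]

Step-by-step:
choose[6, 6, 1] @ H3
  branch[0] choose=6:
    emit(6) @ H0 ⇒ out+=6
    ask @ H2 ⇒ 8
    H0 returns [6, 68]
    H1 returns [6, 68]
    H2 returns [6, 68]
    H3 returns [[6, 68]]
  branch[1] choose=6:
    emit(6) @ H0 ⇒ out+=6
    ask @ H2 ⇒ 8
    H0 returns [6, 68]
    H1 returns [6, 68]
    H2 returns [6, 68]
    H3 returns [[6, 68]]
  branch[2] choose=1:
    emit(6) @ H0 ⇒ out+=6
    ask @ H2 ⇒ 8
    H0 returns [6, 18]
    H1 returns [6, 18]
    H2 returns [6, 18]
    H3 returns [[6, 18]]
= [[6, 68], [6, 68], [6, 18]]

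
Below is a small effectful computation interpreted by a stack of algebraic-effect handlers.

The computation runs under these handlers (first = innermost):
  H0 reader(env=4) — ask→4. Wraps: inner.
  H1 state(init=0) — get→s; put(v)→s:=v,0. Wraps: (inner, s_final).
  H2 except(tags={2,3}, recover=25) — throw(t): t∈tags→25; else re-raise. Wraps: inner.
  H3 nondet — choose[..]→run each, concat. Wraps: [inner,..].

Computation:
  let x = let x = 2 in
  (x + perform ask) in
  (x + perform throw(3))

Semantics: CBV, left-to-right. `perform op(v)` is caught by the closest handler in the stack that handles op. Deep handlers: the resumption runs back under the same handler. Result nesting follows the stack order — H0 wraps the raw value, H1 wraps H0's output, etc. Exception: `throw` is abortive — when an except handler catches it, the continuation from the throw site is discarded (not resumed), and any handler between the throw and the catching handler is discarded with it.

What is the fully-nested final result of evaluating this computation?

Evaluation trace:
ask @ H0 ⇒ 4
throw(3) @ H2 caught ⇒ 25
H3 returns [25]
= [25]

Answer: [25]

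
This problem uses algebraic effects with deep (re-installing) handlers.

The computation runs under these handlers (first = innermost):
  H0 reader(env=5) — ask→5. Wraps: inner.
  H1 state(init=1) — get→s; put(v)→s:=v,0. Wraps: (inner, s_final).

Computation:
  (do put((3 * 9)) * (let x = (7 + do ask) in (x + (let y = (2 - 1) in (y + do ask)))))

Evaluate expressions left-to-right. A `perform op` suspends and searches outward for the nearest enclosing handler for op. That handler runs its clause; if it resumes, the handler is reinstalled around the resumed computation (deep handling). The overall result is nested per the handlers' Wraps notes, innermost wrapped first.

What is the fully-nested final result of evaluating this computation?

Answer: (0, 27)

Evaluation trace:
put(27) @ H1 ⇒ s:=27
ask @ H0 ⇒ 5
ask @ H0 ⇒ 5
H0 returns 0
H1 returns (0, 27)
= (0, 27)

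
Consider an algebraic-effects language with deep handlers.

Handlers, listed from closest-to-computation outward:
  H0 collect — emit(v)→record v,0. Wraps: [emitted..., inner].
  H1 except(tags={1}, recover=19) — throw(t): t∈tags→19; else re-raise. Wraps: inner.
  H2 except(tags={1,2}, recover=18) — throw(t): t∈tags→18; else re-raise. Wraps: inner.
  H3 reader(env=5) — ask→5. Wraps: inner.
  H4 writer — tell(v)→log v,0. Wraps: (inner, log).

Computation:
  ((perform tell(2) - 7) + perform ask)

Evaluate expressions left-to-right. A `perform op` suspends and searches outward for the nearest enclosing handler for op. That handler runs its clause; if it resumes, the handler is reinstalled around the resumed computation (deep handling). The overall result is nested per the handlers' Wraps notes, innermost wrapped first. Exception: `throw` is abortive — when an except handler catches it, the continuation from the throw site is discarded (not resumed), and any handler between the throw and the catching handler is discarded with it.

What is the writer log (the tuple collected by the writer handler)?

Answer: (2)

Step-by-step:
tell(2) @ H4 ⇒ log+=2
ask @ H3 ⇒ 5
H0 returns [-2]
H1 returns [-2]
H2 returns [-2]
H3 returns [-2]
H4 returns ([-2], (2))
= ([-2], (2))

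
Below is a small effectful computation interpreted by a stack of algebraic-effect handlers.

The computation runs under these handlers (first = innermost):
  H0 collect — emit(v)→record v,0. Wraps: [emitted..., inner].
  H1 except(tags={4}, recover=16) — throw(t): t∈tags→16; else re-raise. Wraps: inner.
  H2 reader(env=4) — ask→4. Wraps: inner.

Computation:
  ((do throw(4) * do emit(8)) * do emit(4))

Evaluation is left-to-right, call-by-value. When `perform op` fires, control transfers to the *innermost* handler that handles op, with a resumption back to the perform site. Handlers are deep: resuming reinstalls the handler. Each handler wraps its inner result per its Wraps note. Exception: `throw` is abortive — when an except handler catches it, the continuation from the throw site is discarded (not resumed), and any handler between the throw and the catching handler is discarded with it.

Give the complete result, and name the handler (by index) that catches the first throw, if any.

Answer: 16 ; first throw caught by: H1

Evaluation trace:
throw(4) @ H1 caught ⇒ 16
H2 returns 16
= 16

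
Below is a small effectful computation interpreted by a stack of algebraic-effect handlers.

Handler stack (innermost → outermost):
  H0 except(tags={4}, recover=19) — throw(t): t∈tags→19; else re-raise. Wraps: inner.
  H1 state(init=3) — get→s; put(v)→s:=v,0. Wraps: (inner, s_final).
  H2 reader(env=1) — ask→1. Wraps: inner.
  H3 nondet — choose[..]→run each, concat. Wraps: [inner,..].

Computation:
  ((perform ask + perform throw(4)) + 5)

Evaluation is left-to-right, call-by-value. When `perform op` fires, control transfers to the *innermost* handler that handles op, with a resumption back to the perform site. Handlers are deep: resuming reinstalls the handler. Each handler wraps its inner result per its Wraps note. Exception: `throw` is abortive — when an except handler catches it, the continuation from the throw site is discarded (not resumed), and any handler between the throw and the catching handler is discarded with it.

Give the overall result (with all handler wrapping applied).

Step-by-step:
ask @ H2 ⇒ 1
throw(4) @ H0 caught ⇒ 19
H1 returns (19, 3)
H2 returns (19, 3)
H3 returns [(19, 3)]
= [(19, 3)]

Answer: [(19, 3)]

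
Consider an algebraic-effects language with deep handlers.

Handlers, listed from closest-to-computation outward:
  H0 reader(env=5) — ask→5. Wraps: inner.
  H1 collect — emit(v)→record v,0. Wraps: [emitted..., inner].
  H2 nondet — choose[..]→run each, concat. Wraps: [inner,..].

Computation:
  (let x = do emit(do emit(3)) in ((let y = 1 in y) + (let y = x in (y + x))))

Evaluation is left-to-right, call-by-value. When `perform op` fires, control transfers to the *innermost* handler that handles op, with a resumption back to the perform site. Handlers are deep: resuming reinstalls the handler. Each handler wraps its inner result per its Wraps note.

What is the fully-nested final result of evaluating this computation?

Step-by-step:
emit(3) @ H1 ⇒ out+=3
emit(0) @ H1 ⇒ out+=0
H0 returns 1
H1 returns [3, 0, 1]
H2 returns [[3, 0, 1]]
= [[3, 0, 1]]

Answer: [[3, 0, 1]]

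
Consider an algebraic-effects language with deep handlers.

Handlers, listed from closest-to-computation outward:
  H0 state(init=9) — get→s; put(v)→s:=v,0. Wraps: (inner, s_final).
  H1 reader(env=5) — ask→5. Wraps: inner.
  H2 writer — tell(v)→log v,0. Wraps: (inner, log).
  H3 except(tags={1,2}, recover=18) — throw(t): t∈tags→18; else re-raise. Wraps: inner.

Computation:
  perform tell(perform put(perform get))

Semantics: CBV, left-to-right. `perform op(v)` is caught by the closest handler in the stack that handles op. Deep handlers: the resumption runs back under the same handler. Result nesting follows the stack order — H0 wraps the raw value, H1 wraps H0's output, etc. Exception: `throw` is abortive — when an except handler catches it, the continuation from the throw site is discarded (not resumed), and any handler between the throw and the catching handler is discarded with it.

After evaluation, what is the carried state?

Answer: 9

Evaluation trace:
get @ H0 ⇒ 9
put(9) @ H0 ⇒ s:=9
tell(0) @ H2 ⇒ log+=0
H0 returns (0, 9)
H1 returns (0, 9)
H2 returns ((0, 9), (0))
H3 returns ((0, 9), (0))
= ((0, 9), (0))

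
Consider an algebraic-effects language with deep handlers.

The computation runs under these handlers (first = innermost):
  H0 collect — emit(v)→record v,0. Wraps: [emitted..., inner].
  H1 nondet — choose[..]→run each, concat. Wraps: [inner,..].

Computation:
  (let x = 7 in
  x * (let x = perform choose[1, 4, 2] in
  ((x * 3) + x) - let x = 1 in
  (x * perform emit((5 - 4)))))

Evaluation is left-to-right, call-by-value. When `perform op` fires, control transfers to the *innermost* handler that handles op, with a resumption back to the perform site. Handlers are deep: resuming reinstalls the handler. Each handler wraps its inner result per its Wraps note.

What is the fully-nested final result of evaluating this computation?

Answer: [[1, 28], [1, 112], [1, 56]]

Step-by-step:
choose[1, 4, 2] @ H1
  branch[0] choose=1:
    emit(1) @ H0 ⇒ out+=1
    H0 returns [1, 28]
    H1 returns [[1, 28]]
  branch[1] choose=4:
    emit(1) @ H0 ⇒ out+=1
    H0 returns [1, 112]
    H1 returns [[1, 112]]
  branch[2] choose=2:
    emit(1) @ H0 ⇒ out+=1
    H0 returns [1, 56]
    H1 returns [[1, 56]]
= [[1, 28], [1, 112], [1, 56]]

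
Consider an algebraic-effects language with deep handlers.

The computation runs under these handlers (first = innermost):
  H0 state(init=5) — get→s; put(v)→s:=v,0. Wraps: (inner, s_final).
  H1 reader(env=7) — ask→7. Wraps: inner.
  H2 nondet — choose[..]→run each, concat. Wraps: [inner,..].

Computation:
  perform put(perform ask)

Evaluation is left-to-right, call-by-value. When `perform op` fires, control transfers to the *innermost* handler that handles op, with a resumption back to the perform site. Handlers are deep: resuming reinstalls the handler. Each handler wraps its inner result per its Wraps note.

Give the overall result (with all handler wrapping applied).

Working:
ask @ H1 ⇒ 7
put(7) @ H0 ⇒ s:=7
H0 returns (0, 7)
H1 returns (0, 7)
H2 returns [(0, 7)]
= [(0, 7)]

Answer: [(0, 7)]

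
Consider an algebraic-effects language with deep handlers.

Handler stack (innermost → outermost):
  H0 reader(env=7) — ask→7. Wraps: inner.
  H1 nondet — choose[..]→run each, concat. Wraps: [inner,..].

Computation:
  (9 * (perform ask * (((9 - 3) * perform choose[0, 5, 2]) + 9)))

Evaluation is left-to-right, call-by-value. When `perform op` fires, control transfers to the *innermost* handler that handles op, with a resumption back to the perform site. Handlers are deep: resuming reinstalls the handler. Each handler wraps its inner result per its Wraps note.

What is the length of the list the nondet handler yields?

Evaluation trace:
ask @ H0 ⇒ 7
choose[0, 5, 2] @ H1
  branch[0] choose=0:
    H0 returns 567
    H1 returns [567]
  branch[1] choose=5:
    H0 returns 2457
    H1 returns [2457]
  branch[2] choose=2:
    H0 returns 1323
    H1 returns [1323]
= [567, 2457, 1323]

Answer: 3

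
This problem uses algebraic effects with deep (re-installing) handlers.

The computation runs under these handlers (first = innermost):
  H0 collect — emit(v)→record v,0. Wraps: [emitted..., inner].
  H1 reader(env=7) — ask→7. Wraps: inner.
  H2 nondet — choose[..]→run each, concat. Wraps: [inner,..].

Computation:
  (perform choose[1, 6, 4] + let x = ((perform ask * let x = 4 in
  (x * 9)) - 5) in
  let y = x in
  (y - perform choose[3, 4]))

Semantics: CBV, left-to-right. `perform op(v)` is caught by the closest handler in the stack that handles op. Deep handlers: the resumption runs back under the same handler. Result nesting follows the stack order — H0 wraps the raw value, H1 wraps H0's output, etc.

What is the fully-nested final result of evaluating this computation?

Step-by-step:
choose[1, 6, 4] @ H2
  branch[0] choose=1:
    ask @ H1 ⇒ 7
    choose[3, 4] @ H2
      branch[0] choose=3:
        H0 returns [245]
        H1 returns [245]
        H2 returns [[245]]
      branch[1] choose=4:
        H0 returns [244]
        H1 returns [244]
        H2 returns [[244]]
  branch[1] choose=6:
    ask @ H1 ⇒ 7
    choose[3, 4] @ H2
      branch[0] choose=3:
        H0 returns [250]
        H1 returns [250]
        H2 returns [[250]]
      branch[1] choose=4:
        H0 returns [249]
        H1 returns [249]
        H2 returns [[249]]
  branch[2] choose=4:
    ask @ H1 ⇒ 7
    choose[3, 4] @ H2
      branch[0] choose=3:
        H0 returns [248]
        H1 returns [248]
        H2 returns [[248]]
      branch[1] choose=4:
        H0 returns [247]
        H1 returns [247]
        H2 returns [[247]]
= [[245], [244], [250], [249], [248], [247]]

Answer: [[245], [244], [250], [249], [248], [247]]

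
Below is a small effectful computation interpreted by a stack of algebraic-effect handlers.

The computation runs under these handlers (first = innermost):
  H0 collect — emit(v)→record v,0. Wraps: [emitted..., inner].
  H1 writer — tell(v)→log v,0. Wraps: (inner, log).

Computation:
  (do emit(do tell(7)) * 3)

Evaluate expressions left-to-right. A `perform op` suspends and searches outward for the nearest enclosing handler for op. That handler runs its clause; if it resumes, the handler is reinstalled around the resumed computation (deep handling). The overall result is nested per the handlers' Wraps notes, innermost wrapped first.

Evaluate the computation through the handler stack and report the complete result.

Working:
tell(7) @ H1 ⇒ log+=7
emit(0) @ H0 ⇒ out+=0
H0 returns [0, 0]
H1 returns ([0, 0], (7))
= ([0, 0], (7))

Answer: ([0, 0], (7))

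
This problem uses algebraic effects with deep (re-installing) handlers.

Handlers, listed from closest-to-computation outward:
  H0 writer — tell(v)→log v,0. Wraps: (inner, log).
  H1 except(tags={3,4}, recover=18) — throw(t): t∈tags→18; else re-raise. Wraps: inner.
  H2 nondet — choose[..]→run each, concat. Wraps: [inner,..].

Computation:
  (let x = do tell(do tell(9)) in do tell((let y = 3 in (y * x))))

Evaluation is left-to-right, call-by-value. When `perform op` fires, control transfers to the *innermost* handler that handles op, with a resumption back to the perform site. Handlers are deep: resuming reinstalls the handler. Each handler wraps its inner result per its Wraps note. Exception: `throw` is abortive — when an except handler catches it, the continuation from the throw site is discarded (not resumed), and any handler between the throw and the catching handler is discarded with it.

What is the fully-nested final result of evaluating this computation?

Working:
tell(9) @ H0 ⇒ log+=9
tell(0) @ H0 ⇒ log+=0
tell(0) @ H0 ⇒ log+=0
H0 returns (0, (9, 0, 0))
H1 returns (0, (9, 0, 0))
H2 returns [(0, (9, 0, 0))]
= [(0, (9, 0, 0))]

Answer: [(0, (9, 0, 0))]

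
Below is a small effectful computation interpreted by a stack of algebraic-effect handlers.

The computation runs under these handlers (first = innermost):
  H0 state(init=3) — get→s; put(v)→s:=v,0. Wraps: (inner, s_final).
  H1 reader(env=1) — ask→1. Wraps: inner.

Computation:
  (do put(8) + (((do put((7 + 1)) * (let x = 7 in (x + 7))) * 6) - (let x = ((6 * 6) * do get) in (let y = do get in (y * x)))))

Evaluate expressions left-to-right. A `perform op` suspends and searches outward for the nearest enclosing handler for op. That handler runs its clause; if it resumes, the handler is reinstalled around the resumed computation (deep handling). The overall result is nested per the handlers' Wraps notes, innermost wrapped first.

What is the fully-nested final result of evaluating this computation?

Step-by-step:
put(8) @ H0 ⇒ s:=8
put(8) @ H0 ⇒ s:=8
get @ H0 ⇒ 8
get @ H0 ⇒ 8
H0 returns (-2304, 8)
H1 returns (-2304, 8)
= (-2304, 8)

Answer: (-2304, 8)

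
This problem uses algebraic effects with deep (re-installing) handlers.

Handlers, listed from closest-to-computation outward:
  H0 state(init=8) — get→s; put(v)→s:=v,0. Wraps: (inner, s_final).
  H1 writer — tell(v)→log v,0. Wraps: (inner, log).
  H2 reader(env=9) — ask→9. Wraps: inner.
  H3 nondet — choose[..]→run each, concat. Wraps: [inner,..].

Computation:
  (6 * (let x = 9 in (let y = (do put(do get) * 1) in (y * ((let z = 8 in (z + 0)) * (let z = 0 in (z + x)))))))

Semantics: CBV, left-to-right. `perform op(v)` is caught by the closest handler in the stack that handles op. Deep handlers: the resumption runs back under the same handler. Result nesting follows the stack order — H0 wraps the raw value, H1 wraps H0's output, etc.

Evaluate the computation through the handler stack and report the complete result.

Evaluation trace:
get @ H0 ⇒ 8
put(8) @ H0 ⇒ s:=8
H0 returns (0, 8)
H1 returns ((0, 8), ())
H2 returns ((0, 8), ())
H3 returns [((0, 8), ())]
= [((0, 8), ())]

Answer: [((0, 8), ())]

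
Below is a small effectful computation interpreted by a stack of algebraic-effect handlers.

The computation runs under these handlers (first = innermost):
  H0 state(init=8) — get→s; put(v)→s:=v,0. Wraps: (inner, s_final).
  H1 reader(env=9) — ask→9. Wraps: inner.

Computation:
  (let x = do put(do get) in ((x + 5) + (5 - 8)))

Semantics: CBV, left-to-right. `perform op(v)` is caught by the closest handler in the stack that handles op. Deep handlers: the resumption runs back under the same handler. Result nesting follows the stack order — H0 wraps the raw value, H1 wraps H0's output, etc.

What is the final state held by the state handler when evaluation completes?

Step-by-step:
get @ H0 ⇒ 8
put(8) @ H0 ⇒ s:=8
H0 returns (2, 8)
H1 returns (2, 8)
= (2, 8)

Answer: 8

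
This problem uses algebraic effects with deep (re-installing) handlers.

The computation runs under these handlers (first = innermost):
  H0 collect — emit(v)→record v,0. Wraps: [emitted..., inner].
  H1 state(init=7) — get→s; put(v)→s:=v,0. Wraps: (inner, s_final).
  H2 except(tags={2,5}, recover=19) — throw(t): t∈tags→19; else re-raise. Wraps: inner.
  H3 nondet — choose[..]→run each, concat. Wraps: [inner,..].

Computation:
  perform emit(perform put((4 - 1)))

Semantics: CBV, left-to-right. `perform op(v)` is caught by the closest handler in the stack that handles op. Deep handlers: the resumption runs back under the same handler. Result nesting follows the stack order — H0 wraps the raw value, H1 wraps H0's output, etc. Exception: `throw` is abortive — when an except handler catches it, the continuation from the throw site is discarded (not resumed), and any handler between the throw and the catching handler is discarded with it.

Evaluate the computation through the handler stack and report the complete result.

Answer: [([0, 0], 3)]

Working:
put(3) @ H1 ⇒ s:=3
emit(0) @ H0 ⇒ out+=0
H0 returns [0, 0]
H1 returns ([0, 0], 3)
H2 returns ([0, 0], 3)
H3 returns [([0, 0], 3)]
= [([0, 0], 3)]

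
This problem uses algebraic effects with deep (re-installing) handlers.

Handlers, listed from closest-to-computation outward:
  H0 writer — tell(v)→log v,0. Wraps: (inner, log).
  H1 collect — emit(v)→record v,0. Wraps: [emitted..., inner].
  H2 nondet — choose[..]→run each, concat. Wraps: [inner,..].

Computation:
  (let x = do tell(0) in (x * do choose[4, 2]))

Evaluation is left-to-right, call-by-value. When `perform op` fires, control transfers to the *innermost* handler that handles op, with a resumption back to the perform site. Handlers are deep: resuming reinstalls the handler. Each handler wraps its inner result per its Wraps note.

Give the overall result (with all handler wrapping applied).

Evaluation trace:
tell(0) @ H0 ⇒ log+=0
choose[4, 2] @ H2
  branch[0] choose=4:
    H0 returns (0, (0))
    H1 returns [(0, (0))]
    H2 returns [[(0, (0))]]
  branch[1] choose=2:
    H0 returns (0, (0))
    H1 returns [(0, (0))]
    H2 returns [[(0, (0))]]
= [[(0, (0))], [(0, (0))]]

Answer: [[(0, (0))], [(0, (0))]]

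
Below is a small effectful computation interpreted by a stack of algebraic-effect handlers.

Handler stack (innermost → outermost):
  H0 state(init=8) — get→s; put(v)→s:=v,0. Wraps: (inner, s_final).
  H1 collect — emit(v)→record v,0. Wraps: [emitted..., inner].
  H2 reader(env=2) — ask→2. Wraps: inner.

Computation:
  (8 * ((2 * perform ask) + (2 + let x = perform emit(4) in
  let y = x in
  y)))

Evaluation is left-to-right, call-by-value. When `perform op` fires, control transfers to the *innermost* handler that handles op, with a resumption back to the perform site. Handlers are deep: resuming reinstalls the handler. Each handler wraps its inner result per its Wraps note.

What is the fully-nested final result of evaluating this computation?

Answer: [4, (48, 8)]

Evaluation trace:
ask @ H2 ⇒ 2
emit(4) @ H1 ⇒ out+=4
H0 returns (48, 8)
H1 returns [4, (48, 8)]
H2 returns [4, (48, 8)]
= [4, (48, 8)]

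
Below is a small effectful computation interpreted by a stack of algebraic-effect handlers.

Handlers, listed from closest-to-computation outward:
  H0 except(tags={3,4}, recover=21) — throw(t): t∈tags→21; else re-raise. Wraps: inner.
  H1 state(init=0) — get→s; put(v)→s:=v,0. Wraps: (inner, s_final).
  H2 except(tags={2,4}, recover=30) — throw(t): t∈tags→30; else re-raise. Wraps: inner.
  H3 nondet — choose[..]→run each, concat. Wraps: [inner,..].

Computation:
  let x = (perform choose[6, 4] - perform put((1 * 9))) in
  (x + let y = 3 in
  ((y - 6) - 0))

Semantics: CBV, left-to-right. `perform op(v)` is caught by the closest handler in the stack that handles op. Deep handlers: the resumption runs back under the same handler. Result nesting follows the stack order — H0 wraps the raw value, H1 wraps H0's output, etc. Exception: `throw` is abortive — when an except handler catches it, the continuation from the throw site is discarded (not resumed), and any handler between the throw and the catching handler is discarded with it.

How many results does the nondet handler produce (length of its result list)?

Answer: 2

Step-by-step:
choose[6, 4] @ H3
  branch[0] choose=6:
    put(9) @ H1 ⇒ s:=9
    H0 returns 3
    H1 returns (3, 9)
    H2 returns (3, 9)
    H3 returns [(3, 9)]
  branch[1] choose=4:
    put(9) @ H1 ⇒ s:=9
    H0 returns 1
    H1 returns (1, 9)
    H2 returns (1, 9)
    H3 returns [(1, 9)]
= [(3, 9), (1, 9)]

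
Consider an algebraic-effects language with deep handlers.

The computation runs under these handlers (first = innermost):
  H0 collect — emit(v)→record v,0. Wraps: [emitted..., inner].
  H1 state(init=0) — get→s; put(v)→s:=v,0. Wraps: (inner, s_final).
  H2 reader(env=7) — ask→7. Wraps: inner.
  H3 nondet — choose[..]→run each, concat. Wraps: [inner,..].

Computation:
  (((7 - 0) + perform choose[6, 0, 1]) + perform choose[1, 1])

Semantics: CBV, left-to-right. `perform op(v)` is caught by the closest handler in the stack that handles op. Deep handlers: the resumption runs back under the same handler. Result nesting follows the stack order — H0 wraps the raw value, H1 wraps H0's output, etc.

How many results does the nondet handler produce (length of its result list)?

Step-by-step:
choose[6, 0, 1] @ H3
  branch[0] choose=6:
    choose[1, 1] @ H3
      branch[0] choose=1:
        H0 returns [14]
        H1 returns ([14], 0)
        H2 returns ([14], 0)
        H3 returns [([14], 0)]
      branch[1] choose=1:
        H0 returns [14]
        H1 returns ([14], 0)
        H2 returns ([14], 0)
        H3 returns [([14], 0)]
  branch[1] choose=0:
    choose[1, 1] @ H3
      branch[0] choose=1:
        H0 returns [8]
        H1 returns ([8], 0)
        H2 returns ([8], 0)
        H3 returns [([8], 0)]
      branch[1] choose=1:
        H0 returns [8]
        H1 returns ([8], 0)
        H2 returns ([8], 0)
        H3 returns [([8], 0)]
  branch[2] choose=1:
    choose[1, 1] @ H3
      branch[0] choose=1:
        H0 returns [9]
        H1 returns ([9], 0)
        H2 returns ([9], 0)
        H3 returns [([9], 0)]
      branch[1] choose=1:
        H0 returns [9]
        H1 returns ([9], 0)
        H2 returns ([9], 0)
        H3 returns [([9], 0)]
= [([14], 0), ([14], 0), ([8], 0), ([8], 0), ([9], 0), ([9], 0)]

Answer: 6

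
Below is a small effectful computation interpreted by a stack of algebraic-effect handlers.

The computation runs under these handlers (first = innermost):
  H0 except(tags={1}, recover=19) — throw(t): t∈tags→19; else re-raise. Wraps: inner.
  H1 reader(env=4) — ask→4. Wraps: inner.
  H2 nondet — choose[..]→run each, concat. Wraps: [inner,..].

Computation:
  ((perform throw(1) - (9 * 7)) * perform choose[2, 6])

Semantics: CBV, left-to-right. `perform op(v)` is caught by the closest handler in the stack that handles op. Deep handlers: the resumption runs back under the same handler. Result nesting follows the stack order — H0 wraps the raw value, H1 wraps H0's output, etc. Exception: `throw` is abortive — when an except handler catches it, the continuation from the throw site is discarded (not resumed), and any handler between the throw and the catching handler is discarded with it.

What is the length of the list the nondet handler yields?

Working:
throw(1) @ H0 caught ⇒ 19
H1 returns 19
H2 returns [19]
= [19]

Answer: 1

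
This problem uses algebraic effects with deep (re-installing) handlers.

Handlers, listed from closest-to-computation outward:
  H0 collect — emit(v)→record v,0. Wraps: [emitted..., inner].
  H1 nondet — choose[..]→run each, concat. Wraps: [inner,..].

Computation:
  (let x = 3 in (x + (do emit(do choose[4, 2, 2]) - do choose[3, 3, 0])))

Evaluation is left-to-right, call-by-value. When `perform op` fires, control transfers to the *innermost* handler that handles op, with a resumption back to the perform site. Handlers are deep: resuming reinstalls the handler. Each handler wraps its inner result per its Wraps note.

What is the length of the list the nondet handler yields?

Answer: 9

Step-by-step:
choose[4, 2, 2] @ H1
  branch[0] choose=4:
    emit(4) @ H0 ⇒ out+=4
    choose[3, 3, 0] @ H1
      branch[0] choose=3:
        H0 returns [4, 0]
        H1 returns [[4, 0]]
      branch[1] choose=3:
        H0 returns [4, 0]
        H1 returns [[4, 0]]
      branch[2] choose=0:
        H0 returns [4, 3]
        H1 returns [[4, 3]]
  branch[1] choose=2:
    emit(2) @ H0 ⇒ out+=2
    choose[3, 3, 0] @ H1
      branch[0] choose=3:
        H0 returns [2, 0]
        H1 returns [[2, 0]]
      branch[1] choose=3:
        H0 returns [2, 0]
        H1 returns [[2, 0]]
      branch[2] choose=0:
        H0 returns [2, 3]
        H1 returns [[2, 3]]
  branch[2] choose=2:
    emit(2) @ H0 ⇒ out+=2
    choose[3, 3, 0] @ H1
      branch[0] choose=3:
        H0 returns [2, 0]
        H1 returns [[2, 0]]
      branch[1] choose=3:
        H0 returns [2, 0]
        H1 returns [[2, 0]]
      branch[2] choose=0:
        H0 returns [2, 3]
        H1 returns [[2, 3]]
= [[4, 0], [4, 0], [4, 3], [2, 0], [2, 0], [2, 3], [2, 0], [2, 0], [2, 3]]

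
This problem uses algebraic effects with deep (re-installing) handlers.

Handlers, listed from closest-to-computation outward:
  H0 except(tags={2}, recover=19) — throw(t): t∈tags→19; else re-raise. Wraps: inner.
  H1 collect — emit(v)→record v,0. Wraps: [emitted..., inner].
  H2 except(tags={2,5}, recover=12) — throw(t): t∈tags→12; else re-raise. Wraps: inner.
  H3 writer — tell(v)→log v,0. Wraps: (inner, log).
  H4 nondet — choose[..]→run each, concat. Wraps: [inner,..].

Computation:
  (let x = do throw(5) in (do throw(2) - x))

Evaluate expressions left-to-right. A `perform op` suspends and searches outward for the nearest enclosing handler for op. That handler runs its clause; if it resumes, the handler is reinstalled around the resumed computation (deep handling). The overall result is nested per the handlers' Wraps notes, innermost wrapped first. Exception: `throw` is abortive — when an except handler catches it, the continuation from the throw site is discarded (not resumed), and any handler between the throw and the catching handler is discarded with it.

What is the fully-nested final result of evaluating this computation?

Working:
throw(5) @ H0 re-raised
throw(5) @ H2 caught ⇒ 12
H3 returns (12, ())
H4 returns [(12, ())]
= [(12, ())]

Answer: [(12, ())]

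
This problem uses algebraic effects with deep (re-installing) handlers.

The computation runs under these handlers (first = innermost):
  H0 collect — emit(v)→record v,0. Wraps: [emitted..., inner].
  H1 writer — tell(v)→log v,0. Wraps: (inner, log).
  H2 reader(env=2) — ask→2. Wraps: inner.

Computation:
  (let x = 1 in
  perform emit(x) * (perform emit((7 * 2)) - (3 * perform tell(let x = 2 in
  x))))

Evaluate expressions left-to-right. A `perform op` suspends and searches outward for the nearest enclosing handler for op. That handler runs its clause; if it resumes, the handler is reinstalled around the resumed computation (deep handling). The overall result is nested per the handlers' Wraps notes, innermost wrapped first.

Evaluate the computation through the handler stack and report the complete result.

Working:
emit(1) @ H0 ⇒ out+=1
emit(14) @ H0 ⇒ out+=14
tell(2) @ H1 ⇒ log+=2
H0 returns [1, 14, 0]
H1 returns ([1, 14, 0], (2))
H2 returns ([1, 14, 0], (2))
= ([1, 14, 0], (2))

Answer: ([1, 14, 0], (2))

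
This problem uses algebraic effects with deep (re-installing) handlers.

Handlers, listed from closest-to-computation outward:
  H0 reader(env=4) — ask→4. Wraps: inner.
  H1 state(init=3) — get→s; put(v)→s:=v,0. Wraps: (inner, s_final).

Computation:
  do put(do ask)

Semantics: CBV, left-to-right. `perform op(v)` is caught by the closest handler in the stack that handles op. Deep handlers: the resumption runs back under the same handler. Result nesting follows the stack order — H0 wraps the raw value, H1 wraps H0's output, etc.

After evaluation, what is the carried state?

Answer: 4

Step-by-step:
ask @ H0 ⇒ 4
put(4) @ H1 ⇒ s:=4
H0 returns 0
H1 returns (0, 4)
= (0, 4)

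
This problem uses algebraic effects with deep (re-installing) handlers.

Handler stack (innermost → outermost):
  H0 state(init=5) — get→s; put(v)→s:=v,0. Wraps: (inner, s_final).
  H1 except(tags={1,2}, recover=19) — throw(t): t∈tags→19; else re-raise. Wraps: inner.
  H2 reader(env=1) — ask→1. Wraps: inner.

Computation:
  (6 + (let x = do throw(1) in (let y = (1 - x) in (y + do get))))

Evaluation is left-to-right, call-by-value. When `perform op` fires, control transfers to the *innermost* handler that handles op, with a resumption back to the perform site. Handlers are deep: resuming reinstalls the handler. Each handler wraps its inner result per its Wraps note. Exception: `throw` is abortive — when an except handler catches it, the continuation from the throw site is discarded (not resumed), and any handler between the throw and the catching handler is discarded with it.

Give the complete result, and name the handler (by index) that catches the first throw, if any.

Answer: 19 ; first throw caught by: H1

Working:
throw(1) @ H1 caught ⇒ 19
H2 returns 19
= 19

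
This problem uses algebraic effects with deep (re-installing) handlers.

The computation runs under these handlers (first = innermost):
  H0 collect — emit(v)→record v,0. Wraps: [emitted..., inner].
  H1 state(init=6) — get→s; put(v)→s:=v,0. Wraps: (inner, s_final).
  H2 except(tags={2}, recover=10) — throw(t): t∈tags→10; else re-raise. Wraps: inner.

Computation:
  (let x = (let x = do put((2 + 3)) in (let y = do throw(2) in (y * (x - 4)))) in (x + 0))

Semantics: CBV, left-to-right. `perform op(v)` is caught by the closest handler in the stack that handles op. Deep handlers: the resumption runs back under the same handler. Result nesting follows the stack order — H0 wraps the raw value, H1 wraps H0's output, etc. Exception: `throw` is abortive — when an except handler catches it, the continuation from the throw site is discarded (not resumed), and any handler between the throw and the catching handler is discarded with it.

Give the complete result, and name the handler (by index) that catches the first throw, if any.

Evaluation trace:
put(5) @ H1 ⇒ s:=5
throw(2) @ H2 caught ⇒ 10
= 10

Answer: 10 ; first throw caught by: H2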